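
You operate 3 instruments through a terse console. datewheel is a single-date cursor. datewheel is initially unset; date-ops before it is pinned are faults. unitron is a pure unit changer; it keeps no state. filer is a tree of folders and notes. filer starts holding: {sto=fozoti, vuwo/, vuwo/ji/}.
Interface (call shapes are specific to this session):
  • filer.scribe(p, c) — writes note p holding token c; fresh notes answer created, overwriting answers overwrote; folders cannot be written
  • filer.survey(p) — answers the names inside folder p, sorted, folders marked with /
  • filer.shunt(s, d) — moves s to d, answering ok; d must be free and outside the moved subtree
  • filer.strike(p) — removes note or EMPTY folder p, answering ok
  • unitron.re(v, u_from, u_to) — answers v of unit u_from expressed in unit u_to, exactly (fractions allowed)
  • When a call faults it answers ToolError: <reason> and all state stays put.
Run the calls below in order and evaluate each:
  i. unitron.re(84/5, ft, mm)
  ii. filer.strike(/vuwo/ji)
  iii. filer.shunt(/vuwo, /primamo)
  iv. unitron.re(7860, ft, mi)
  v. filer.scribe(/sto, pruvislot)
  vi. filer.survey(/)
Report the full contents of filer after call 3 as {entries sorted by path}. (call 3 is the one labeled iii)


Answer: {primamo/, sto=fozoti}

Derivation:
>>> unitron.re v='84/5' u_from='ft' u_to='mm'
  128016/25
>>> filer.strike p='/vuwo/ji'
  ok
>>> filer.shunt s='/vuwo' d='/primamo'
  ok
>>> unitron.re v='7860' u_from='ft' u_to='mi'
  131/88
>>> filer.scribe p='/sto' c='pruvislot'
  overwrote
>>> filer.survey p='/'
  [primamo/, sto]


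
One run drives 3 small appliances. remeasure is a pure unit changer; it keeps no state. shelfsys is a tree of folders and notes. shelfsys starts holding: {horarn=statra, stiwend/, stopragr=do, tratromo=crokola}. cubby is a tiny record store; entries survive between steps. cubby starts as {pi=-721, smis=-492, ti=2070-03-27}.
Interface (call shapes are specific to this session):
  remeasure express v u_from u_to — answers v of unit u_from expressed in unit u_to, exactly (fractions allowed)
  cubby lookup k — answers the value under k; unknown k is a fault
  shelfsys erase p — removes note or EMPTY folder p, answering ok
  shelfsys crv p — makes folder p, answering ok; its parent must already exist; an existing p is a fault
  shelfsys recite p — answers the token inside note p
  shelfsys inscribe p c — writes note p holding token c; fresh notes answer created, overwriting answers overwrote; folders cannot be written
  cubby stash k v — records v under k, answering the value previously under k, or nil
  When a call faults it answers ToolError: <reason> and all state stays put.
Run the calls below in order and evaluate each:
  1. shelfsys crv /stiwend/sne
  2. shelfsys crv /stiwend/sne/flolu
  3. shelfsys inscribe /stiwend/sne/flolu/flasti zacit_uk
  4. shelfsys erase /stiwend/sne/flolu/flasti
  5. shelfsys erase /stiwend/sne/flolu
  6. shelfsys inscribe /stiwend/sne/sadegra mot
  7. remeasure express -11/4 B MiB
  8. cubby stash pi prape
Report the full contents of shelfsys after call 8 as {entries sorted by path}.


I invoke shelfsys crv on p=/stiwend/sne, giving ok.
Calling shelfsys crv on p=/stiwend/sne/flolu, giving ok.
I run shelfsys inscribe on p=/stiwend/sne/flolu/flasti, c=zacit_uk, and get created.
I use shelfsys erase on p=/stiwend/sne/flolu/flasti, and observe ok.
I run shelfsys erase on p=/stiwend/sne/flolu, → ok.
I call shelfsys inscribe on p=/stiwend/sne/sadegra, c=mot, which returns created.
Then remeasure express on v=-11/4, u_from=B, u_to=MiB, which returns -11/4194304.
Next I call cubby stash on k=pi, v=prape, and see -721.

Answer: {horarn=statra, stiwend/, stiwend/sne/, stiwend/sne/sadegra=mot, stopragr=do, tratromo=crokola}


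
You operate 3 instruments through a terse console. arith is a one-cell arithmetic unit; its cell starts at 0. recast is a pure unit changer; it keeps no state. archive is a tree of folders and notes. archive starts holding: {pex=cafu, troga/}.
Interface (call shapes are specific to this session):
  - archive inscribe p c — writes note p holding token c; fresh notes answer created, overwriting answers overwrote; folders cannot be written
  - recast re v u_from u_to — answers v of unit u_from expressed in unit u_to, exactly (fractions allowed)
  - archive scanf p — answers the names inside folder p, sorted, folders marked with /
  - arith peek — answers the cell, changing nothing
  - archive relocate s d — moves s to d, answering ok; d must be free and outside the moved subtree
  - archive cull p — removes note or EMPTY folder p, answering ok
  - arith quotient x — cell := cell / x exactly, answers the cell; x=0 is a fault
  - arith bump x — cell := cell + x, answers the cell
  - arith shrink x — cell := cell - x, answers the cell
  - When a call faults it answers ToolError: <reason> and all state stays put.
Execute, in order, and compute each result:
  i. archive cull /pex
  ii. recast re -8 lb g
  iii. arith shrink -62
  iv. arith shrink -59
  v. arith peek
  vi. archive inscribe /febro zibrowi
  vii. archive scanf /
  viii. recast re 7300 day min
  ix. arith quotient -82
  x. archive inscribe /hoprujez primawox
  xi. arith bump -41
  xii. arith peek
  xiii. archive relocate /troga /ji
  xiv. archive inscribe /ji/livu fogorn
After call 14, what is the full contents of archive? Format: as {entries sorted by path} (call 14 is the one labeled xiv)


% archive cull(p=/pex) => ok
% recast re(v=-8, u_from=lb, u_to=g) => -45359237/12500
% arith shrink(x=-62) => 62
% arith shrink(x=-59) => 121
% arith peek() => 121
% archive inscribe(p=/febro, c=zibrowi) => created
% archive scanf(p=/) => [febro, troga/]
% recast re(v=7300, u_from=day, u_to=min) => 10512000
% arith quotient(x=-82) => -121/82
% archive inscribe(p=/hoprujez, c=primawox) => created
% arith bump(x=-41) => -3483/82
% arith peek() => -3483/82
% archive relocate(s=/troga, d=/ji) => ok
% archive inscribe(p=/ji/livu, c=fogorn) => created

Answer: {febro=zibrowi, hoprujez=primawox, ji/, ji/livu=fogorn}


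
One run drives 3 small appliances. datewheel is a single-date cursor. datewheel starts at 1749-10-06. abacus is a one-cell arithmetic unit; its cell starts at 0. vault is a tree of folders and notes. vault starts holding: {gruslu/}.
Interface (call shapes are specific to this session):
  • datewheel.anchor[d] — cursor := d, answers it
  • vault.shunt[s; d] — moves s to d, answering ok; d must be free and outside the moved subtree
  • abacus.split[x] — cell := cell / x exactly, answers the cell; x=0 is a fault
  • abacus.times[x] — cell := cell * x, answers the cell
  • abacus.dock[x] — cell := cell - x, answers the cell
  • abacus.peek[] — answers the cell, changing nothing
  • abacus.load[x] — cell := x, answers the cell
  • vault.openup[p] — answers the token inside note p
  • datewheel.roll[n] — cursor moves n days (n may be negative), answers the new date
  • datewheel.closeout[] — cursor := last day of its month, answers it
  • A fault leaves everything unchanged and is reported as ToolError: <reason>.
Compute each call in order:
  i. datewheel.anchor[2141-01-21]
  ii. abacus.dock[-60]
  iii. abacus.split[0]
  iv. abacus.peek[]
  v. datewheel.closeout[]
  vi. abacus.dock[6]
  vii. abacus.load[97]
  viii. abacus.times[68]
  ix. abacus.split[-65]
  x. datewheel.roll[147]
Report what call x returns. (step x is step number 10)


Answer: 2141-06-27

Derivation:
Next I call datewheel.anchor on d→2141-01-21, → 2141-01-21.
I run abacus.dock on x→-60, giving 60.
Invoking abacus.split on x→0, and observe ToolError: division by zero.
Next I call abacus.peek, which returns 60.
Next I call datewheel.closeout, giving 2141-01-31.
Then abacus.dock on x→6: 54.
Next I call abacus.load on x→97, and see 97.
I run abacus.times on x→68: 6596.
Now I run abacus.split on x→-65, giving -6596/65.
I use datewheel.roll on n→147, — result: 2141-06-27.


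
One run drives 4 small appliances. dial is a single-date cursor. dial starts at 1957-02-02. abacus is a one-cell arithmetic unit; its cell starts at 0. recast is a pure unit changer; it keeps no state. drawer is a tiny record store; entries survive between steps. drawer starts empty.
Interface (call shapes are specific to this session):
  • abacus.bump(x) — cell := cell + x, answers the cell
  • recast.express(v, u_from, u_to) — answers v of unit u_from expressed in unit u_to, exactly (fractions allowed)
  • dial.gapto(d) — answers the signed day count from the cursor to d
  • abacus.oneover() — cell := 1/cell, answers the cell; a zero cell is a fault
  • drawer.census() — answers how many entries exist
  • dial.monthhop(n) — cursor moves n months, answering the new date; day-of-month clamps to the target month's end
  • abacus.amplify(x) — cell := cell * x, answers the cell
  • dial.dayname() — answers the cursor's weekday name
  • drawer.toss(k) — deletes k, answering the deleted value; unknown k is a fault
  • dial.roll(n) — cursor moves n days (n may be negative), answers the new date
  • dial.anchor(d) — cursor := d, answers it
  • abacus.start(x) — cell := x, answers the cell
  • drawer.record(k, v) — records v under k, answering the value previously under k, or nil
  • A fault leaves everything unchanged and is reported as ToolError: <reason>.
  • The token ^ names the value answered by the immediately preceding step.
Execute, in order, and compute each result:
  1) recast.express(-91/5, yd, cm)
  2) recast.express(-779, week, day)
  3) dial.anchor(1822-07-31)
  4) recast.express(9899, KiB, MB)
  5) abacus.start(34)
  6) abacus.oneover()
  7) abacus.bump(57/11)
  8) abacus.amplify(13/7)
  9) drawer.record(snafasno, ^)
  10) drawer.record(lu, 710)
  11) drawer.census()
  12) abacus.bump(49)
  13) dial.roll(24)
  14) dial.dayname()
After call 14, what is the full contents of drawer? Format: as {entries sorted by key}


-- 1. recast.express(-91/5, yd, cm) : -208026/125
-- 2. recast.express(-779, week, day) : -5453
-- 3. dial.anchor(1822-07-31) : 1822-07-31
-- 4. recast.express(9899, KiB, MB) : 158384/15625
-- 5. abacus.start(34) : 34
-- 6. abacus.oneover() : 1/34
-- 7. abacus.bump(57/11) : 1949/374
-- 8. abacus.amplify(13/7) : 25337/2618
-- 9. drawer.record(snafasno, ^) : nil
-- 10. drawer.record(lu, 710) : nil
-- 11. drawer.census() : 2
-- 12. abacus.bump(49) : 153619/2618
-- 13. dial.roll(24) : 1822-08-24
-- 14. dial.dayname() : Saturday

Answer: {lu=710, snafasno=25337/2618}


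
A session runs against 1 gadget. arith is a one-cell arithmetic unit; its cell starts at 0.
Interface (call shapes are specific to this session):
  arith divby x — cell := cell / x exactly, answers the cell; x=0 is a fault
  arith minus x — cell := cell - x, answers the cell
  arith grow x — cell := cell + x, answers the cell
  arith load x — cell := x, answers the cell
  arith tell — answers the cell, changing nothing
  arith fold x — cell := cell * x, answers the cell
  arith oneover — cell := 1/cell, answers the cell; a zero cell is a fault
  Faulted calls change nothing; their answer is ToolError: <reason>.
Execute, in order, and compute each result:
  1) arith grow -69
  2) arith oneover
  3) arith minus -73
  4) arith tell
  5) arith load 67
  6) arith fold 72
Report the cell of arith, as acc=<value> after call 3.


Answer: acc=5036/69

Derivation:
>> arith grow(x: -69)
<< -69
>> arith oneover()
<< -1/69
>> arith minus(x: -73)
<< 5036/69
>> arith tell()
<< 5036/69
>> arith load(x: 67)
<< 67
>> arith fold(x: 72)
<< 4824


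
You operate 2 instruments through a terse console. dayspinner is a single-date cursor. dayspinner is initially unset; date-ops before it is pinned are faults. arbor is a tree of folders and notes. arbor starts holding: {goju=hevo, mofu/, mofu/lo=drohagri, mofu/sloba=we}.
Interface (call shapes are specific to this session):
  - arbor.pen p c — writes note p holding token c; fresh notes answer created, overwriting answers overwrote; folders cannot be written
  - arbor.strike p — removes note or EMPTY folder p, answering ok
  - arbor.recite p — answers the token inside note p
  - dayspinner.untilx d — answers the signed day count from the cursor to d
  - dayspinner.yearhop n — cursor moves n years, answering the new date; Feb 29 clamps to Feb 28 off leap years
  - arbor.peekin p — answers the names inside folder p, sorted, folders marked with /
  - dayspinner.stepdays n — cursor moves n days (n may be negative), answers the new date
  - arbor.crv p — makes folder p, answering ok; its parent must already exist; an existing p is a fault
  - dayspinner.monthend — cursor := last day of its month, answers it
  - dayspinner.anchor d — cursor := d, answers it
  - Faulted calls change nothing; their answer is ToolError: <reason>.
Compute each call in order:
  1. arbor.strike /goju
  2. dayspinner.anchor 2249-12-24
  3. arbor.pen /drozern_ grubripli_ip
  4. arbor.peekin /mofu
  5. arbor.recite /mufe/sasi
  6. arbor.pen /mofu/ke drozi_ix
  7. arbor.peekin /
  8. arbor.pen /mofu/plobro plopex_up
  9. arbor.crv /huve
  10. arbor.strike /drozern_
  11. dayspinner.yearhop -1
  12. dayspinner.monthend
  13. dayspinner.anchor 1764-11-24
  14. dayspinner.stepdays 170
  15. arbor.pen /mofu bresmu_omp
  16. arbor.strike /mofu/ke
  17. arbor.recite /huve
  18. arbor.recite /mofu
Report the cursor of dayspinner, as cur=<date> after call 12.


Do: arbor.strike[p='/goju']
See: ok
Do: dayspinner.anchor[d='2249-12-24']
See: 2249-12-24
Do: arbor.pen[p='/drozern_'; c='grubripli_ip']
See: created
Do: arbor.peekin[p='/mofu']
See: [lo, sloba]
Do: arbor.recite[p='/mufe/sasi']
See: ToolError: not found
Do: arbor.pen[p='/mofu/ke'; c='drozi_ix']
See: created
Do: arbor.peekin[p='/']
See: [drozern_, mofu/]
Do: arbor.pen[p='/mofu/plobro'; c='plopex_up']
See: created
Do: arbor.crv[p='/huve']
See: ok
Do: arbor.strike[p='/drozern_']
See: ok
Do: dayspinner.yearhop[n='-1']
See: 2248-12-24
Do: dayspinner.monthend[]
See: 2248-12-31
Do: dayspinner.anchor[d='1764-11-24']
See: 1764-11-24
Do: dayspinner.stepdays[n='170']
See: 1765-05-13
Do: arbor.pen[p='/mofu'; c='bresmu_omp']
See: ToolError: is a directory
Do: arbor.strike[p='/mofu/ke']
See: ok
Do: arbor.recite[p='/huve']
See: ToolError: is a directory
Do: arbor.recite[p='/mofu']
See: ToolError: is a directory

Answer: cur=2248-12-31


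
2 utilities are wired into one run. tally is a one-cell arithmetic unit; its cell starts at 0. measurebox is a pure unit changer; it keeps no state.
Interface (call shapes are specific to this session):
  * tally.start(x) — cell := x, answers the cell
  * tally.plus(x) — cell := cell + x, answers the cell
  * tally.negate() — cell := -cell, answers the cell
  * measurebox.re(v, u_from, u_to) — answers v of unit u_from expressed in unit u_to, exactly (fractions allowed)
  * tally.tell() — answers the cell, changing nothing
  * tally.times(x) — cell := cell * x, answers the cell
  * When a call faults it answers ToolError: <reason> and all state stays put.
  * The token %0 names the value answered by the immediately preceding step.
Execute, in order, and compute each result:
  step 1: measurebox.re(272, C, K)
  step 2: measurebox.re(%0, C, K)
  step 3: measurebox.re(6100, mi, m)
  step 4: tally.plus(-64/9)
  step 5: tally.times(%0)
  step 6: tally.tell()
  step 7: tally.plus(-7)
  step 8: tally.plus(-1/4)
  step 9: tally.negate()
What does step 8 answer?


-- 1. measurebox.re(272, C, K) ~> 10903/20
-- 2. measurebox.re(%0, C, K) ~> 8183/10
-- 3. measurebox.re(6100, mi, m) ~> 49084992/5
-- 4. tally.plus(-64/9) ~> -64/9
-- 5. tally.times(%0) ~> 4096/81
-- 6. tally.tell() ~> 4096/81
-- 7. tally.plus(-7) ~> 3529/81
-- 8. tally.plus(-1/4) ~> 14035/324
-- 9. tally.negate() ~> -14035/324

Answer: 14035/324


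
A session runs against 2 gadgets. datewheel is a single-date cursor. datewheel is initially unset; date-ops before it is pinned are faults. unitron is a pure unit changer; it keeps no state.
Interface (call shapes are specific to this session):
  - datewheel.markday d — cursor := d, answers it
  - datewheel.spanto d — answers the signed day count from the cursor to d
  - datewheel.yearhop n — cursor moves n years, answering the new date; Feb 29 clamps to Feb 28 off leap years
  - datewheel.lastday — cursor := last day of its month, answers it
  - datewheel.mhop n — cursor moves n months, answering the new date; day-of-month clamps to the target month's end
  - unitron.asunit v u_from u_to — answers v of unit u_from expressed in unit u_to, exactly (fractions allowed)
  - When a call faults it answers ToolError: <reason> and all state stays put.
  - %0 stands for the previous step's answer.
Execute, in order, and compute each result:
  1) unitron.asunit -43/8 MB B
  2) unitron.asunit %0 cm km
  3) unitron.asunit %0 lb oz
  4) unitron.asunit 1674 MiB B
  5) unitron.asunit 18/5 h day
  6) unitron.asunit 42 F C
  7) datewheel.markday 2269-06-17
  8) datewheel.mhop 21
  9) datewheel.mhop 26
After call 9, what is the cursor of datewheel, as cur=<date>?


-- unitron.asunit(-43/8, MB, B) : -5375000
-- unitron.asunit(%0, cm, km) : -215/4
-- unitron.asunit(%0, lb, oz) : -860
-- unitron.asunit(1674, MiB, B) : 1755316224
-- unitron.asunit(18/5, h, day) : 3/20
-- unitron.asunit(42, F, C) : 50/9
-- datewheel.markday(2269-06-17) : 2269-06-17
-- datewheel.mhop(21) : 2271-03-17
-- datewheel.mhop(26) : 2273-05-17

Answer: cur=2273-05-17


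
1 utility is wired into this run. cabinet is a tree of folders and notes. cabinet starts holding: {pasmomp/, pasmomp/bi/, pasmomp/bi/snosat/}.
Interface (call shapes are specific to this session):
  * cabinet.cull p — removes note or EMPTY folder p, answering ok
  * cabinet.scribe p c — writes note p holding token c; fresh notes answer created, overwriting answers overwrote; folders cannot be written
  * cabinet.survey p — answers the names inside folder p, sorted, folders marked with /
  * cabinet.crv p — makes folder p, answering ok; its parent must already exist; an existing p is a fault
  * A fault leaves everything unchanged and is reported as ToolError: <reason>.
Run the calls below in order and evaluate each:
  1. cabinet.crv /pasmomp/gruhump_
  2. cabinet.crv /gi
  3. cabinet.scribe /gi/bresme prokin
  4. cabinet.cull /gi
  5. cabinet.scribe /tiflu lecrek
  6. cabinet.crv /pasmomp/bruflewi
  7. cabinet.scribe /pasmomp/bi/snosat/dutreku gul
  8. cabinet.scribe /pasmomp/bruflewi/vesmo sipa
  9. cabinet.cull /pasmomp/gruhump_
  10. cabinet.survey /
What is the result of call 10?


·→ cabinet.crv(p: /pasmomp/gruhump_)
·← ok
·→ cabinet.crv(p: /gi)
·← ok
·→ cabinet.scribe(p: /gi/bresme, c: prokin)
·← created
·→ cabinet.cull(p: /gi)
·← ToolError: not empty
·→ cabinet.scribe(p: /tiflu, c: lecrek)
·← created
·→ cabinet.crv(p: /pasmomp/bruflewi)
·← ok
·→ cabinet.scribe(p: /pasmomp/bi/snosat/dutreku, c: gul)
·← created
·→ cabinet.scribe(p: /pasmomp/bruflewi/vesmo, c: sipa)
·← created
·→ cabinet.cull(p: /pasmomp/gruhump_)
·← ok
·→ cabinet.survey(p: /)
·← [gi/, pasmomp/, tiflu]

Answer: [gi/, pasmomp/, tiflu]


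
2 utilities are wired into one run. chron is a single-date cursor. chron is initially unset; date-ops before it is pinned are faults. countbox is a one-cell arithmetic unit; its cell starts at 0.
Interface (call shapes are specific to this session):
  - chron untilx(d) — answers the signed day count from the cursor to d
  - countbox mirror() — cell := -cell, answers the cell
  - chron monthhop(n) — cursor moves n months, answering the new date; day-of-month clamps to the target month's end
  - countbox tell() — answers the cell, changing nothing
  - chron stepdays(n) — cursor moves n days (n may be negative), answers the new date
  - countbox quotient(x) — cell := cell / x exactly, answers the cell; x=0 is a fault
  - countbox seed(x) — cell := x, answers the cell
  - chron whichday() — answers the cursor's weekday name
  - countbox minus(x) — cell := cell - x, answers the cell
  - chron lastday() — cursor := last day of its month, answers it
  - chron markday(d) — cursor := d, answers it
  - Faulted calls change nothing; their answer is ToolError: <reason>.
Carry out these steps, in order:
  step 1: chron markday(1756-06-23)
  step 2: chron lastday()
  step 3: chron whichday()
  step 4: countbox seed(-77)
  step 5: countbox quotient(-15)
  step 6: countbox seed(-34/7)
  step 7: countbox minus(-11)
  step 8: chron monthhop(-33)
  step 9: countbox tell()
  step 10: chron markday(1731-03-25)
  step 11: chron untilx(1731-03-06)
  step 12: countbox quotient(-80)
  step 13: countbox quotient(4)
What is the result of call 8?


Answer: 1753-09-30

Derivation:
! chron markday(d: 1756-06-23) ~> 1756-06-23
! chron lastday() ~> 1756-06-30
! chron whichday() ~> Wednesday
! countbox seed(x: -77) ~> -77
! countbox quotient(x: -15) ~> 77/15
! countbox seed(x: -34/7) ~> -34/7
! countbox minus(x: -11) ~> 43/7
! chron monthhop(n: -33) ~> 1753-09-30
! countbox tell() ~> 43/7
! chron markday(d: 1731-03-25) ~> 1731-03-25
! chron untilx(d: 1731-03-06) ~> -19
! countbox quotient(x: -80) ~> -43/560
! countbox quotient(x: 4) ~> -43/2240


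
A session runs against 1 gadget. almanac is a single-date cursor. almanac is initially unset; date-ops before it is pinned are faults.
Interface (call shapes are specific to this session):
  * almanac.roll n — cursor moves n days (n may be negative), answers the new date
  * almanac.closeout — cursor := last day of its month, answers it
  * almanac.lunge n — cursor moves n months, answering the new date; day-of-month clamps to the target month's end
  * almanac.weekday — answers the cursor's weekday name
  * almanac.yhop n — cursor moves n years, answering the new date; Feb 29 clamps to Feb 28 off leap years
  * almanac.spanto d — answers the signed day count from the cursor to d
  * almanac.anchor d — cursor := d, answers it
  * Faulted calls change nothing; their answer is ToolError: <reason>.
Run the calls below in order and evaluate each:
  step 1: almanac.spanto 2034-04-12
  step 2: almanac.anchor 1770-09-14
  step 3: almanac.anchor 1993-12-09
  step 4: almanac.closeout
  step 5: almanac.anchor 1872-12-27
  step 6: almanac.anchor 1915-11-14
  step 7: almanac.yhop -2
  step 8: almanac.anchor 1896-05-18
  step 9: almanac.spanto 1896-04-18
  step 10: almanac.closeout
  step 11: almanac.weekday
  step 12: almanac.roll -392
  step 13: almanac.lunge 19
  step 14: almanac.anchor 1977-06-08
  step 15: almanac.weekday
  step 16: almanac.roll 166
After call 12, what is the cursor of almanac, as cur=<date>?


Answer: cur=1895-05-05

Derivation:
! spanto(d=2034-04-12) : ToolError: no date set
! anchor(d=1770-09-14) : 1770-09-14
! anchor(d=1993-12-09) : 1993-12-09
! closeout() : 1993-12-31
! anchor(d=1872-12-27) : 1872-12-27
! anchor(d=1915-11-14) : 1915-11-14
! yhop(n=-2) : 1913-11-14
! anchor(d=1896-05-18) : 1896-05-18
! spanto(d=1896-04-18) : -30
! closeout() : 1896-05-31
! weekday() : Sunday
! roll(n=-392) : 1895-05-05
! lunge(n=19) : 1896-12-05
! anchor(d=1977-06-08) : 1977-06-08
! weekday() : Wednesday
! roll(n=166) : 1977-11-21


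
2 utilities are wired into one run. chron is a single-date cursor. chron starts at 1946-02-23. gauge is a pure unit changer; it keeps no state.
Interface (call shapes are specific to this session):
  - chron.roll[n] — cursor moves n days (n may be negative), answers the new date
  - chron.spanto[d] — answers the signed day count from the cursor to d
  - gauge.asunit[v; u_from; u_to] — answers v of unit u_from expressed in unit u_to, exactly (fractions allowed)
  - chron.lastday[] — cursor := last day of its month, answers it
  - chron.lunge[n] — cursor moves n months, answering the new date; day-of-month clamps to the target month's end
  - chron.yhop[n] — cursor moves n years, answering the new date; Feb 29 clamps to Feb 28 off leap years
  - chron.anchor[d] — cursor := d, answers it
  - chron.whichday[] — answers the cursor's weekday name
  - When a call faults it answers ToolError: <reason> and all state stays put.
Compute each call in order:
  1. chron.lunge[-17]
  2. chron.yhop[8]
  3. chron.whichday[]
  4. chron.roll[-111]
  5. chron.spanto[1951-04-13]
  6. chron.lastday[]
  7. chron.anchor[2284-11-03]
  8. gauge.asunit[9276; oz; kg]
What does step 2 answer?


Answer: 1952-09-23

Derivation:
Step: chron.lunge[n: -17]
Result: 1944-09-23
Step: chron.yhop[n: 8]
Result: 1952-09-23
Step: chron.whichday[]
Result: Tuesday
Step: chron.roll[n: -111]
Result: 1952-06-04
Step: chron.spanto[d: 1951-04-13]
Result: -418
Step: chron.lastday[]
Result: 1952-06-30
Step: chron.anchor[d: 2284-11-03]
Result: 2284-11-03
Step: gauge.asunit[v: 9276; u_from: oz; u_to: kg]
Result: 105188070603/400000000


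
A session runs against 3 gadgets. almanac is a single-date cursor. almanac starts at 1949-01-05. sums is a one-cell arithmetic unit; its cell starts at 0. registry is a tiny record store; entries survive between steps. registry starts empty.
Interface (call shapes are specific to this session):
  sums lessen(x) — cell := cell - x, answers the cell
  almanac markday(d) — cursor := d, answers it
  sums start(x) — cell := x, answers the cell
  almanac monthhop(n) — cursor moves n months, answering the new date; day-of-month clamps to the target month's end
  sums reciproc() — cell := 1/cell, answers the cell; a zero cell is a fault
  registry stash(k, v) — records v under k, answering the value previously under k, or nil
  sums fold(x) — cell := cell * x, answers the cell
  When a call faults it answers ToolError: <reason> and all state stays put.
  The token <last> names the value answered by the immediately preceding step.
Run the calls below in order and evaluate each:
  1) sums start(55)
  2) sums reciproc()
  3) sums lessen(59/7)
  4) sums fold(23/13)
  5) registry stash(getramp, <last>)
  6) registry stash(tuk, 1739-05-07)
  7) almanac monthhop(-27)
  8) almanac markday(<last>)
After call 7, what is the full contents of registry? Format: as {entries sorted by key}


Answer: {getramp=-74474/5005, tuk=1739-05-07}

Derivation:
→ sums start(x→55)
← 55
→ sums reciproc()
← 1/55
→ sums lessen(x→59/7)
← -3238/385
→ sums fold(x→23/13)
← -74474/5005
→ registry stash(k→getramp, v→<last>)
← nil
→ registry stash(k→tuk, v→1739-05-07)
← nil
→ almanac monthhop(n→-27)
← 1946-10-05
→ almanac markday(d→<last>)
← 1946-10-05


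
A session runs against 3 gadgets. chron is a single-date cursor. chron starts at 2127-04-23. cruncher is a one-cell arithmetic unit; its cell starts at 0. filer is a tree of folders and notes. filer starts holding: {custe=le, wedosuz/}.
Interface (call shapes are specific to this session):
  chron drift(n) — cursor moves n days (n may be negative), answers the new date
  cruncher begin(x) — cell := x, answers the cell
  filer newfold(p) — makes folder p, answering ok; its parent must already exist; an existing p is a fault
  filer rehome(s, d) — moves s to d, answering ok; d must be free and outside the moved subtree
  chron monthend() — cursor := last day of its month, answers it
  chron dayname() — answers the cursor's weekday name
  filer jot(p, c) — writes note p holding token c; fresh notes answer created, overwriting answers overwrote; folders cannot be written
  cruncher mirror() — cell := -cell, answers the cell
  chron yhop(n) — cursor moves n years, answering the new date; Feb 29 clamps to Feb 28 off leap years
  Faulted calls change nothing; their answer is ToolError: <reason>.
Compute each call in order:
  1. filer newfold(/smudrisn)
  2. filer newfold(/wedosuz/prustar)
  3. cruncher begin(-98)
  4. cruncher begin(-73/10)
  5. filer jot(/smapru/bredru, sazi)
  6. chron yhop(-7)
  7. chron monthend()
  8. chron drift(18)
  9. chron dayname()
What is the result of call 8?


·→ filer newfold(p=/smudrisn)
·← ok
·→ filer newfold(p=/wedosuz/prustar)
·← ok
·→ cruncher begin(x=-98)
·← -98
·→ cruncher begin(x=-73/10)
·← -73/10
·→ filer jot(p=/smapru/bredru, c=sazi)
·← ToolError: no parent
·→ chron yhop(n=-7)
·← 2120-04-23
·→ chron monthend()
·← 2120-04-30
·→ chron drift(n=18)
·← 2120-05-18
·→ chron dayname()
·← Saturday

Answer: 2120-05-18


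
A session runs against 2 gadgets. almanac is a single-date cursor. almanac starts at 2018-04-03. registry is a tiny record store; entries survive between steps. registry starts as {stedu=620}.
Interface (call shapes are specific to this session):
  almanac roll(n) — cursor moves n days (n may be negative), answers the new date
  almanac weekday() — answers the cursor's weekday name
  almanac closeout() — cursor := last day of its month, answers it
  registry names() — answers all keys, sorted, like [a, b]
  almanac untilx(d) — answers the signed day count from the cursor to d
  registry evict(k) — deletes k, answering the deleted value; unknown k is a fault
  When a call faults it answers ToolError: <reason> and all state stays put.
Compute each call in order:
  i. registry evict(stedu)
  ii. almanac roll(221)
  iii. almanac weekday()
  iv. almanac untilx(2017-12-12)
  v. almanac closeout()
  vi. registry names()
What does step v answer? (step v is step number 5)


Answer: 2018-11-30

Derivation:
% registry evict(k→stedu) => 620
% almanac roll(n→221) => 2018-11-10
% almanac weekday() => Saturday
% almanac untilx(d→2017-12-12) => -333
% almanac closeout() => 2018-11-30
% registry names() => []


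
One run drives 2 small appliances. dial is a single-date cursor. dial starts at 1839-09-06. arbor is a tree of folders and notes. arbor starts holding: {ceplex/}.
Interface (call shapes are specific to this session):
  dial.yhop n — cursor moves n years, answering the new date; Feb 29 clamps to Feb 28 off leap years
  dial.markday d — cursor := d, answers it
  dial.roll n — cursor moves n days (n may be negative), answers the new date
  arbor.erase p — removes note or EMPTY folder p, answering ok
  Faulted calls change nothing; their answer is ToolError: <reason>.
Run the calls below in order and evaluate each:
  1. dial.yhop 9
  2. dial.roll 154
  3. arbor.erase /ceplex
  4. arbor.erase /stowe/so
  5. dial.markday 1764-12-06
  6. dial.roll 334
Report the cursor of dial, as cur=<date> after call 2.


Answer: cur=1849-02-07

Derivation:
Using dial.yhop with n=9, and get 1848-09-06.
I invoke dial.roll with n=154, yielding 1849-02-07.
Using arbor.erase with p=/ceplex, → ok.
Then arbor.erase with p=/stowe/so, → ToolError: not found.
Next I call dial.markday with d=1764-12-06, → 1764-12-06.
Next I call dial.roll with n=334, → 1765-11-05.


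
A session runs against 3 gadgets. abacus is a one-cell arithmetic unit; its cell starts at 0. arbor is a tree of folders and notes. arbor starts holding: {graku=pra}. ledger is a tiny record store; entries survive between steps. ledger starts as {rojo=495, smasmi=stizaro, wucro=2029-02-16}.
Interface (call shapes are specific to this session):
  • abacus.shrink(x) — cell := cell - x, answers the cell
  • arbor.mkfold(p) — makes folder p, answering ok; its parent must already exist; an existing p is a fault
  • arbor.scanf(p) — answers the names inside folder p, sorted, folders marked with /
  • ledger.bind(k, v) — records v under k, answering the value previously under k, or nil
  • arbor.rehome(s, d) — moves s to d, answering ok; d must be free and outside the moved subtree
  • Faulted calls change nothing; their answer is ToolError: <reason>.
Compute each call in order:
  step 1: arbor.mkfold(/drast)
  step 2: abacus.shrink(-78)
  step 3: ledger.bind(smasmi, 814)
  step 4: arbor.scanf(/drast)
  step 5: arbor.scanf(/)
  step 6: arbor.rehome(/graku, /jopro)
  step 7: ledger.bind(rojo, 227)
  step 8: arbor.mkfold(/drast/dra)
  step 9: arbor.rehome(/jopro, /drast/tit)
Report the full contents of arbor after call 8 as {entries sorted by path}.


! mkfold(p: /drast) : ok
! shrink(x: -78) : 78
! bind(k: smasmi, v: 814) : stizaro
! scanf(p: /drast) : []
! scanf(p: /) : [drast/, graku]
! rehome(s: /graku, d: /jopro) : ok
! bind(k: rojo, v: 227) : 495
! mkfold(p: /drast/dra) : ok
! rehome(s: /jopro, d: /drast/tit) : ok

Answer: {drast/, drast/dra/, jopro=pra}


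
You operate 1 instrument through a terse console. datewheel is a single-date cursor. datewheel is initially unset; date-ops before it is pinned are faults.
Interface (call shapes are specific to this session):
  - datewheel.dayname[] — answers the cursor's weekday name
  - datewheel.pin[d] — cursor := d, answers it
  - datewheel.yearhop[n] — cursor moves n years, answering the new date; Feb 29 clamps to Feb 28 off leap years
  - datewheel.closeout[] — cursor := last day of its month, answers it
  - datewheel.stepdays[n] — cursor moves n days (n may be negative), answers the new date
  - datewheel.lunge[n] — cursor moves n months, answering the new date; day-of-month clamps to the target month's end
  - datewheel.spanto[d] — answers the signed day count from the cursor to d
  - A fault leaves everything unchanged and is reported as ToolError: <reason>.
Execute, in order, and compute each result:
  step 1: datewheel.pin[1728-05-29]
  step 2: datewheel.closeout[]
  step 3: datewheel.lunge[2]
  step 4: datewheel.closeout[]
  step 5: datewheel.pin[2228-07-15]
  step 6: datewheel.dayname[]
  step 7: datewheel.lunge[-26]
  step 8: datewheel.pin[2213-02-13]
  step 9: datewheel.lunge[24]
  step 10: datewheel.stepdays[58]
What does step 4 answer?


Answer: 1728-07-31

Derivation:
I use datewheel.pin(d→1728-05-29): 1728-05-29.
I run datewheel.closeout, yielding 1728-05-31.
Using datewheel.lunge(n→2), which returns 1728-07-31.
Invoking datewheel.closeout(), yielding 1728-07-31.
I invoke datewheel.pin(d→2228-07-15), and observe 2228-07-15.
Then datewheel.dayname, → Tuesday.
I run datewheel.lunge(n→-26), which returns 2226-05-15.
I try datewheel.pin(d→2213-02-13), giving 2213-02-13.
Next I call datewheel.lunge(n→24), yielding 2215-02-13.
I invoke datewheel.stepdays(n→58), yielding 2215-04-12.


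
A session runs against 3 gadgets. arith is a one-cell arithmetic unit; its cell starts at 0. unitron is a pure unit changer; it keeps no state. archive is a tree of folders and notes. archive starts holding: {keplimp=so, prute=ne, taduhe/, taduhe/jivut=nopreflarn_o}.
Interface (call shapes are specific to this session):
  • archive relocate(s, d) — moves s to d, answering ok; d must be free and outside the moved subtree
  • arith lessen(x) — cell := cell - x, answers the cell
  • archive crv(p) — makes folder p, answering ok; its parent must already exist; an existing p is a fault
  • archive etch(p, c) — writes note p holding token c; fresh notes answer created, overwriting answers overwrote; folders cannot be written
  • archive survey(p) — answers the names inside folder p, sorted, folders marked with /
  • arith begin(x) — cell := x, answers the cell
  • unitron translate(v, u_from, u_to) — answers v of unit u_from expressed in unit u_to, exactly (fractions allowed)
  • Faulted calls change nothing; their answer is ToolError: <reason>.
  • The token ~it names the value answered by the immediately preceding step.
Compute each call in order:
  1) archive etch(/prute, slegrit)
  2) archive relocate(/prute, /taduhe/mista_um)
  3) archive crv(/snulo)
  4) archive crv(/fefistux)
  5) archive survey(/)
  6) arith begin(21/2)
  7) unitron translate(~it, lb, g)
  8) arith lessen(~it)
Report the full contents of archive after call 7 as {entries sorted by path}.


-> archive etch(p: /prute, c: slegrit)
<- overwrote
-> archive relocate(s: /prute, d: /taduhe/mista_um)
<- ok
-> archive crv(p: /snulo)
<- ok
-> archive crv(p: /fefistux)
<- ok
-> archive survey(p: /)
<- [fefistux/, keplimp, snulo/, taduhe/]
-> arith begin(x: 21/2)
<- 21/2
-> unitron translate(v: ~it, u_from: lb, u_to: g)
<- 952543977/200000
-> arith lessen(x: ~it)
<- -950443977/200000

Answer: {fefistux/, keplimp=so, snulo/, taduhe/, taduhe/jivut=nopreflarn_o, taduhe/mista_um=slegrit}


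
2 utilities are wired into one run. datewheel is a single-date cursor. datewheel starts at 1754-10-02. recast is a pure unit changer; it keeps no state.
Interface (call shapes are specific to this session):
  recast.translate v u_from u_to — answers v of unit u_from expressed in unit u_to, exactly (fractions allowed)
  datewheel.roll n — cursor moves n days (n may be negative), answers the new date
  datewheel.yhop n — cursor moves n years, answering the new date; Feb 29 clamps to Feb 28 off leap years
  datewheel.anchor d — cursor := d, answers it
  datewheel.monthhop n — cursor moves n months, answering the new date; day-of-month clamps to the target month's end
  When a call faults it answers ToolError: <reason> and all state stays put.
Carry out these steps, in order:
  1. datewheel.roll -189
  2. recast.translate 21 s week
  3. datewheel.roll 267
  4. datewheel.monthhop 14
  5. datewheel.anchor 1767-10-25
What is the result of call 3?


Answer: 1754-12-19

Derivation:
>>> datewheel.roll n→-189
  1754-03-27
>>> recast.translate v→21 u_from→s u_to→week
  1/28800
>>> datewheel.roll n→267
  1754-12-19
>>> datewheel.monthhop n→14
  1756-02-19
>>> datewheel.anchor d→1767-10-25
  1767-10-25


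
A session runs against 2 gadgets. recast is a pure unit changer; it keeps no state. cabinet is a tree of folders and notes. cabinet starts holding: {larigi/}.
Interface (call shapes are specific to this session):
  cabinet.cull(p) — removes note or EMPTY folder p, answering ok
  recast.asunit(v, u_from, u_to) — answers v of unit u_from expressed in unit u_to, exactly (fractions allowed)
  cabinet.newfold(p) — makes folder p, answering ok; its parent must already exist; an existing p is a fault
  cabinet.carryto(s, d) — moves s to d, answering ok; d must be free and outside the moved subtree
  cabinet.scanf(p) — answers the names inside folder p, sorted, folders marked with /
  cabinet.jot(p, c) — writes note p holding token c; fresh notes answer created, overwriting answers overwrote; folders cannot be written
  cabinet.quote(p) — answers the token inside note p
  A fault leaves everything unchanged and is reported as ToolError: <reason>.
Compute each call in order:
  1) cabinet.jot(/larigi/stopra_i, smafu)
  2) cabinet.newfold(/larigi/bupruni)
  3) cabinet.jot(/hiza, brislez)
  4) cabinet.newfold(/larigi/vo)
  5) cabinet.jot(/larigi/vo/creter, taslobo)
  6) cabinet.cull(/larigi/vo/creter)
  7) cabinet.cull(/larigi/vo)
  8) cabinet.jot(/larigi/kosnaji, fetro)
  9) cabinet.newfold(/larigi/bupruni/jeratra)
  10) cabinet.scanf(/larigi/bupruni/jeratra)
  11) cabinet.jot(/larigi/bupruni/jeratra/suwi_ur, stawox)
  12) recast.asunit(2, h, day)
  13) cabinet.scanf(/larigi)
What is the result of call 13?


# 1. jot(/larigi/stopra_i, smafu) => created
# 2. newfold(/larigi/bupruni) => ok
# 3. jot(/hiza, brislez) => created
# 4. newfold(/larigi/vo) => ok
# 5. jot(/larigi/vo/creter, taslobo) => created
# 6. cull(/larigi/vo/creter) => ok
# 7. cull(/larigi/vo) => ok
# 8. jot(/larigi/kosnaji, fetro) => created
# 9. newfold(/larigi/bupruni/jeratra) => ok
# 10. scanf(/larigi/bupruni/jeratra) => []
# 11. jot(/larigi/bupruni/jeratra/suwi_ur, stawox) => created
# 12. asunit(2, h, day) => 1/12
# 13. scanf(/larigi) => [bupruni/, kosnaji, stopra_i]

Answer: [bupruni/, kosnaji, stopra_i]


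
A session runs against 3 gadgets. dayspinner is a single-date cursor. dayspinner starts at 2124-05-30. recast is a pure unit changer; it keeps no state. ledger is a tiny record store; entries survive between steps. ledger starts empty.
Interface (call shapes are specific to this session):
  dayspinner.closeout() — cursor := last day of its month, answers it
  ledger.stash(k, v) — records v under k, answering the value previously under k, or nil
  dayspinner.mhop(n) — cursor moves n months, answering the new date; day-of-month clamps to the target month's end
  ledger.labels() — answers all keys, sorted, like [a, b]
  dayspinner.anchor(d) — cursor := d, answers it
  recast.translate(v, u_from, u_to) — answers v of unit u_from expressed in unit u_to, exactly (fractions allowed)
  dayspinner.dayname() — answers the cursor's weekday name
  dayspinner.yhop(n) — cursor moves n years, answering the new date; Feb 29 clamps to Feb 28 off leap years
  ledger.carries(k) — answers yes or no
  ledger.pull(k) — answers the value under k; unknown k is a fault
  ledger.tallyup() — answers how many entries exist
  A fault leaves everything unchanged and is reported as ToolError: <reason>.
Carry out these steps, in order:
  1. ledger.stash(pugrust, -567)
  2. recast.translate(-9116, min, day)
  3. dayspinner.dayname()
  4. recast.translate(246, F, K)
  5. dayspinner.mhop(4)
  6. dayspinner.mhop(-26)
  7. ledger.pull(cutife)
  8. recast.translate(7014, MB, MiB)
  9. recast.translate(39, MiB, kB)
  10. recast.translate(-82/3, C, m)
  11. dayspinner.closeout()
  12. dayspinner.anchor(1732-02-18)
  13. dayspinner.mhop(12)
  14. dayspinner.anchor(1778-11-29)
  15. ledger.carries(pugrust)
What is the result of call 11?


I invoke ledger.stash passing k=pugrust, v=-567, and see nil.
I run recast.translate passing v=-9116, u_from=min, u_to=day, and observe -2279/360.
I call dayspinner.dayname, and get Tuesday.
Using recast.translate passing v=246, u_from=F, u_to=K, and observe 70567/180.
Invoking dayspinner.mhop passing n=4, — result: 2124-09-30.
Invoking dayspinner.mhop passing n=-26, which returns 2122-07-30.
Using ledger.pull passing k=cutife, — result: ToolError: no such key cutife.
Invoking recast.translate passing v=7014, u_from=MB, u_to=MiB, yielding 54796875/8192.
Calling recast.translate passing v=39, u_from=MiB, u_to=kB, giving 5111808/125.
Using recast.translate passing v=-82/3, u_from=C, u_to=m, and observe ToolError: incompatible units.
Next I call dayspinner.closeout(), and observe 2122-07-31.
I use dayspinner.anchor passing d=1732-02-18: 1732-02-18.
Next I call dayspinner.mhop passing n=12: 1733-02-18.
Invoking dayspinner.anchor passing d=1778-11-29, and see 1778-11-29.
Then ledger.carries passing k=pugrust, → yes.

Answer: 2122-07-31
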